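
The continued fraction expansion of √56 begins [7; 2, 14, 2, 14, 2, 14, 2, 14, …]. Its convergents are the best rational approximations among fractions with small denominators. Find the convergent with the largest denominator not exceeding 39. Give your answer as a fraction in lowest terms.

a_0 = 7: 7/1  (≤ bound)
a_1 = 2: 15/2  (≤ bound)
a_2 = 14: 217/29  (≤ bound)
a_3 = 2: 449/60  (> 39, stop)

217/29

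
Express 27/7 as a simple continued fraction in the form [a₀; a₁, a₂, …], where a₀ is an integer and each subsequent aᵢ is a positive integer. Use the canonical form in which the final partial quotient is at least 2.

[3; 1, 6]

Apply division with remainder until the remainder is 0:
27 = 3·7 + 6, so a_0 = 3
7 = 1·6 + 1, so a_1 = 1
6 = 6·1 + 0, so a_2 = 6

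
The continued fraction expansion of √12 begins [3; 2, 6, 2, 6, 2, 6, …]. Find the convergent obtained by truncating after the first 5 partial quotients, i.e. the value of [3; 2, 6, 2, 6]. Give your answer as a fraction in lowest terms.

Work from the innermost term outward:
Start with 6.
2 + 1/(6/1) = 2 + 1/6 = 13/6
6 + 1/(13/6) = 6 + 6/13 = 84/13
2 + 1/(84/13) = 2 + 13/84 = 181/84
3 + 1/(181/84) = 3 + 84/181 = 627/181

627/181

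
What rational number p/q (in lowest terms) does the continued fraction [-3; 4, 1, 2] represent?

Start with 2.
1 + 1/(2/1) = 1 + 1/2 = 3/2
4 + 1/(3/2) = 4 + 2/3 = 14/3
-3 + 1/(14/3) = -3 + 3/14 = -39/14

-39/14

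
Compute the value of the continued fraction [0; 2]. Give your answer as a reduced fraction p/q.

1/2

Build up convergents one term at a time:
a_0 = 0: 0/1
a_1 = 2: 1/2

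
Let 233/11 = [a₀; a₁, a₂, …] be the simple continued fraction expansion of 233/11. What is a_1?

5

233 ÷ 11 → quotient 21, remainder 2
11 ÷ 2 → quotient 5, remainder 1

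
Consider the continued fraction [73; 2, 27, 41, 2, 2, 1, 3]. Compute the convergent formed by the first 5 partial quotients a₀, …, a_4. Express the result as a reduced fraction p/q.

Start with 2.
41 + 1/(2/1) = 41 + 1/2 = 83/2
27 + 1/(83/2) = 27 + 2/83 = 2243/83
2 + 1/(2243/83) = 2 + 83/2243 = 4569/2243
73 + 1/(4569/2243) = 73 + 2243/4569 = 335780/4569

335780/4569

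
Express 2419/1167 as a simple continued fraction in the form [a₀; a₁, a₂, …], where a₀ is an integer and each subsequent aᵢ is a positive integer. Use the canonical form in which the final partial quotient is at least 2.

⌊2419/1167⌋ = 2, remainder 85
⌊1167/85⌋ = 13, remainder 62
⌊85/62⌋ = 1, remainder 23
⌊62/23⌋ = 2, remainder 16
⌊23/16⌋ = 1, remainder 7
⌊16/7⌋ = 2, remainder 2
⌊7/2⌋ = 3, remainder 1
⌊2/1⌋ = 2, remainder 0

[2; 13, 1, 2, 1, 2, 3, 2]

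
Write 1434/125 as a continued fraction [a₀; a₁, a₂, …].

1434 ÷ 125 → quotient 11, remainder 59
125 ÷ 59 → quotient 2, remainder 7
59 ÷ 7 → quotient 8, remainder 3
7 ÷ 3 → quotient 2, remainder 1
3 ÷ 1 → quotient 3, remainder 0

[11; 2, 8, 2, 3]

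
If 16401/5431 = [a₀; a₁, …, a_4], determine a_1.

50

⌊16401/5431⌋ = 3, remainder 108
⌊5431/108⌋ = 50, remainder 31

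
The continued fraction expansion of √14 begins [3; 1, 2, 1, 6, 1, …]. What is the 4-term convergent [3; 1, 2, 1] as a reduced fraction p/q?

Collapse the nested fraction from the inside out:
Start with 1.
2 + 1/(1/1) = 2 + 1/1 = 3/1
1 + 1/(3/1) = 1 + 1/3 = 4/3
3 + 1/(4/3) = 3 + 3/4 = 15/4

15/4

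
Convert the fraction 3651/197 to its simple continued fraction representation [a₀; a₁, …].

Apply division with remainder until the remainder is 0:
⌊3651/197⌋ = 18, remainder 105
⌊197/105⌋ = 1, remainder 92
⌊105/92⌋ = 1, remainder 13
⌊92/13⌋ = 7, remainder 1
⌊13/1⌋ = 13, remainder 0

[18; 1, 1, 7, 13]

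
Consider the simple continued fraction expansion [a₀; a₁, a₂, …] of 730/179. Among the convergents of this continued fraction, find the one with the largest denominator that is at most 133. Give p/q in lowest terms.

261/64

a_0 = 4: 4/1  (≤ bound)
a_1 = 12: 49/12  (≤ bound)
a_2 = 1: 53/13  (≤ bound)
a_3 = 3: 208/51  (≤ bound)
a_4 = 1: 261/64  (≤ bound)
a_5 = 2: 730/179  (> 133, stop)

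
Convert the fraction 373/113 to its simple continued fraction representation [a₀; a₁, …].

[3; 3, 3, 11]

Apply division with remainder until the remainder is 0:
373 = 3·113 + 34, so a_0 = 3
113 = 3·34 + 11, so a_1 = 3
34 = 3·11 + 1, so a_2 = 3
11 = 11·1 + 0, so a_3 = 11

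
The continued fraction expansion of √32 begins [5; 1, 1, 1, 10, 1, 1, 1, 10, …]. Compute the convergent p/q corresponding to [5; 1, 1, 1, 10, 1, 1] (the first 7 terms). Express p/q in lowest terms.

379/67

Start with 1.
1 + 1/(1/1) = 1 + 1/1 = 2/1
10 + 1/(2/1) = 10 + 1/2 = 21/2
1 + 1/(21/2) = 1 + 2/21 = 23/21
1 + 1/(23/21) = 1 + 21/23 = 44/23
1 + 1/(44/23) = 1 + 23/44 = 67/44
5 + 1/(67/44) = 5 + 44/67 = 379/67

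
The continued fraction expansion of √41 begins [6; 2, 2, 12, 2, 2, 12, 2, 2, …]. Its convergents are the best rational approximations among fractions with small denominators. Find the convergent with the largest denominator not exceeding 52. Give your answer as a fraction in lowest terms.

a_0 = 6: 6/1  (≤ bound)
a_1 = 2: 13/2  (≤ bound)
a_2 = 2: 32/5  (≤ bound)
a_3 = 12: 397/62  (> 52, stop)

32/5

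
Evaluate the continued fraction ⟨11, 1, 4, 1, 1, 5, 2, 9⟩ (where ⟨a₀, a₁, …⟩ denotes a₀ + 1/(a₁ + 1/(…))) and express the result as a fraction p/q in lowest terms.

Build up convergents one term at a time:
a_0 = 11: 11/1
a_1 = 1: 12/1
a_2 = 4: 59/5
a_3 = 1: 71/6
a_4 = 1: 130/11
a_5 = 5: 721/61
a_6 = 2: 1572/133
a_7 = 9: 14869/1258

14869/1258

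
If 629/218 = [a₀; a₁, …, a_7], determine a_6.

1

629 ÷ 218 → quotient 2, remainder 193
218 ÷ 193 → quotient 1, remainder 25
193 ÷ 25 → quotient 7, remainder 18
25 ÷ 18 → quotient 1, remainder 7
18 ÷ 7 → quotient 2, remainder 4
7 ÷ 4 → quotient 1, remainder 3
4 ÷ 3 → quotient 1, remainder 1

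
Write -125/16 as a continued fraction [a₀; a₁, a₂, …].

-125 = -8·16 + 3, so a_0 = -8
16 = 5·3 + 1, so a_1 = 5
3 = 3·1 + 0, so a_2 = 3

[-8; 5, 3]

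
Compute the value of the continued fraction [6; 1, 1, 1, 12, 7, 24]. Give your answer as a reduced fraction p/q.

43237/6494

Use the convergent recurrence hₖ = aₖ·hₖ₋₁ + hₖ₋₂ (and likewise for the denominators kₖ):
a_0 = 6: 6/1
a_1 = 1: 7/1
a_2 = 1: 13/2
a_3 = 1: 20/3
a_4 = 12: 253/38
a_5 = 7: 1791/269
a_6 = 24: 43237/6494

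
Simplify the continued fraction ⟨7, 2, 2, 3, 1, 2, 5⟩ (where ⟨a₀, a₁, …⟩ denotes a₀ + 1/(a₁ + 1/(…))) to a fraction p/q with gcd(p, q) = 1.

2423/327

a_0 = 7: 7/1
a_1 = 2: 15/2
a_2 = 2: 37/5
a_3 = 3: 126/17
a_4 = 1: 163/22
a_5 = 2: 452/61
a_6 = 5: 2423/327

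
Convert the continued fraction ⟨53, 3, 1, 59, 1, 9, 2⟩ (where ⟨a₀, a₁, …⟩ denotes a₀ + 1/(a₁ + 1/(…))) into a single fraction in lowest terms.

271314/5095

Use the convergent recurrence hₖ = aₖ·hₖ₋₁ + hₖ₋₂ (and likewise for the denominators kₖ):
a_0 = 53: 53/1
a_1 = 3: 160/3
a_2 = 1: 213/4
a_3 = 59: 12727/239
a_4 = 1: 12940/243
a_5 = 9: 129187/2426
a_6 = 2: 271314/5095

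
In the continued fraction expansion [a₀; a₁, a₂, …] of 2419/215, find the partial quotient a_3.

53

Repeatedly divide and take the remainder:
2419 ÷ 215 → quotient 11, remainder 54
215 ÷ 54 → quotient 3, remainder 53
54 ÷ 53 → quotient 1, remainder 1
53 ÷ 1 → quotient 53, remainder 0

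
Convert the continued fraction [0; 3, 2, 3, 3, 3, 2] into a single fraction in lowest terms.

a_0 = 0: 0/1
a_1 = 3: 1/3
a_2 = 2: 2/7
a_3 = 3: 7/24
a_4 = 3: 23/79
a_5 = 3: 76/261
a_6 = 2: 175/601

175/601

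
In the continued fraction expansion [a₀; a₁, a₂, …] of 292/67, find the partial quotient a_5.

4

Run the Euclidean algorithm, recording each quotient:
292 ÷ 67 → quotient 4, remainder 24
67 ÷ 24 → quotient 2, remainder 19
24 ÷ 19 → quotient 1, remainder 5
19 ÷ 5 → quotient 3, remainder 4
5 ÷ 4 → quotient 1, remainder 1
4 ÷ 1 → quotient 4, remainder 0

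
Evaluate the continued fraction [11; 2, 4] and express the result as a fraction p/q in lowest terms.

Compute successive convergents:
a_0 = 11: 11/1
a_1 = 2: 23/2
a_2 = 4: 103/9

103/9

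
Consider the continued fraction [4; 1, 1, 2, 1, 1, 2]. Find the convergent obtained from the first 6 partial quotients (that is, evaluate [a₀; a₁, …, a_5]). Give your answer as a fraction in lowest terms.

55/12

a_0 = 4: 4/1
a_1 = 1: 5/1
a_2 = 1: 9/2
a_3 = 2: 23/5
a_4 = 1: 32/7
a_5 = 1: 55/12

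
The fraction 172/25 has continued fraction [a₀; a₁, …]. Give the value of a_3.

3

Run the Euclidean algorithm, recording each quotient:
172 = 6·25 + 22, so a_0 = 6
25 = 1·22 + 3, so a_1 = 1
22 = 7·3 + 1, so a_2 = 7
3 = 3·1 + 0, so a_3 = 3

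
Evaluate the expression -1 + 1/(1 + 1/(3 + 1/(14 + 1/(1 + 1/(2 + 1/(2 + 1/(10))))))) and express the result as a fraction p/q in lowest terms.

Build up convergents one term at a time:
a_0 = -1: -1/1
a_1 = 1: 0/1
a_2 = 3: -1/4
a_3 = 14: -14/57
a_4 = 1: -15/61
a_5 = 2: -44/179
a_6 = 2: -103/419
a_7 = 10: -1074/4369

-1074/4369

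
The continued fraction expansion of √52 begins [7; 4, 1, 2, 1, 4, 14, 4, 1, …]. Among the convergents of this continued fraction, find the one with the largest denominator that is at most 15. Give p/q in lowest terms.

101/14

List convergents until the denominator exceeds the bound:
a_0 = 7: 7/1  (≤ bound)
a_1 = 4: 29/4  (≤ bound)
a_2 = 1: 36/5  (≤ bound)
a_3 = 2: 101/14  (≤ bound)
a_4 = 1: 137/19  (> 15, stop)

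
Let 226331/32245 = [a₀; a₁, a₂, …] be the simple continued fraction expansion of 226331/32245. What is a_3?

226331 = 7·32245 + 616, so a_0 = 7
32245 = 52·616 + 213, so a_1 = 52
616 = 2·213 + 190, so a_2 = 2
213 = 1·190 + 23, so a_3 = 1

1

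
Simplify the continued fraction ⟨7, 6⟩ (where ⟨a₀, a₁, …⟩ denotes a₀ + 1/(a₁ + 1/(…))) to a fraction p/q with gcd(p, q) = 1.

a_0 = 7: 7/1
a_1 = 6: 43/6

43/6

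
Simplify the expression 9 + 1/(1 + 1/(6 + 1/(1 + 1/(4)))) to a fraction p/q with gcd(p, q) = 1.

Compute successive convergents:
a_0 = 9: 9/1
a_1 = 1: 10/1
a_2 = 6: 69/7
a_3 = 1: 79/8
a_4 = 4: 385/39

385/39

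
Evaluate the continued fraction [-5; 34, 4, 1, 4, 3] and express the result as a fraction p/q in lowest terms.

-13093/2634

a_0 = -5: -5/1
a_1 = 34: -169/34
a_2 = 4: -681/137
a_3 = 1: -850/171
a_4 = 4: -4081/821
a_5 = 3: -13093/2634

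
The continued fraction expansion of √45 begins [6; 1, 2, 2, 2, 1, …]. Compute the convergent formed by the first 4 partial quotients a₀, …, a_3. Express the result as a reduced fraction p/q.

Starting at the tail and folding back:
Start with 2.
2 + 1/(2/1) = 2 + 1/2 = 5/2
1 + 1/(5/2) = 1 + 2/5 = 7/5
6 + 1/(7/5) = 6 + 5/7 = 47/7

47/7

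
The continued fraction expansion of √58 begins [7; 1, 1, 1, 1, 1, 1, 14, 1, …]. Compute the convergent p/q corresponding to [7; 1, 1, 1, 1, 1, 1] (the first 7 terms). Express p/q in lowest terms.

Collapse the nested fraction from the inside out:
Start with 1.
1 + 1/(1/1) = 1 + 1/1 = 2/1
1 + 1/(2/1) = 1 + 1/2 = 3/2
1 + 1/(3/2) = 1 + 2/3 = 5/3
1 + 1/(5/3) = 1 + 3/5 = 8/5
1 + 1/(8/5) = 1 + 5/8 = 13/8
7 + 1/(13/8) = 7 + 8/13 = 99/13

99/13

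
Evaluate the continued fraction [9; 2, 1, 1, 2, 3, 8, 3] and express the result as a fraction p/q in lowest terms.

Start with 3.
8 + 1/(3/1) = 8 + 1/3 = 25/3
3 + 1/(25/3) = 3 + 3/25 = 78/25
2 + 1/(78/25) = 2 + 25/78 = 181/78
1 + 1/(181/78) = 1 + 78/181 = 259/181
1 + 1/(259/181) = 1 + 181/259 = 440/259
2 + 1/(440/259) = 2 + 259/440 = 1139/440
9 + 1/(1139/440) = 9 + 440/1139 = 10691/1139

10691/1139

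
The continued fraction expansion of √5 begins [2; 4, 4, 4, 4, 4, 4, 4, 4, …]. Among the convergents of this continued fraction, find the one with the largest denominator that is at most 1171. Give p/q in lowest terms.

a_0 = 2: 2/1  (≤ bound)
a_1 = 4: 9/4  (≤ bound)
a_2 = 4: 38/17  (≤ bound)
a_3 = 4: 161/72  (≤ bound)
a_4 = 4: 682/305  (≤ bound)
a_5 = 4: 2889/1292  (> 1171, stop)

682/305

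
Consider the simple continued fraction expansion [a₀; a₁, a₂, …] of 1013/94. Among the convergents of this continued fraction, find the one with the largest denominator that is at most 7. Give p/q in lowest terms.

43/4

a_0 = 10: 10/1  (≤ bound)
a_1 = 1: 11/1  (≤ bound)
a_2 = 3: 43/4  (≤ bound)
a_3 = 2: 97/9  (> 7, stop)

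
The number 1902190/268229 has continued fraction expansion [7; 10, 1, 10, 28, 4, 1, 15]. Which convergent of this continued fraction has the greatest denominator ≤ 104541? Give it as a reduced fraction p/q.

120381/16975

a_0 = 7: 7/1  (≤ bound)
a_1 = 10: 71/10  (≤ bound)
a_2 = 1: 78/11  (≤ bound)
a_3 = 10: 851/120  (≤ bound)
a_4 = 28: 23906/3371  (≤ bound)
a_5 = 4: 96475/13604  (≤ bound)
a_6 = 1: 120381/16975  (≤ bound)
a_7 = 15: 1902190/268229  (> 104541, stop)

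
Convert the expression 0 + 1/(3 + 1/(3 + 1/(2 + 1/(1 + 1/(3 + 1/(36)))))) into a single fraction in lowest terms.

1342/4425

a_0 = 0: 0/1
a_1 = 3: 1/3
a_2 = 3: 3/10
a_3 = 2: 7/23
a_4 = 1: 10/33
a_5 = 3: 37/122
a_6 = 36: 1342/4425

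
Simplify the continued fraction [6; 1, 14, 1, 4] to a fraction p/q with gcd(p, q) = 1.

a_0 = 6: 6/1
a_1 = 1: 7/1
a_2 = 14: 104/15
a_3 = 1: 111/16
a_4 = 4: 548/79

548/79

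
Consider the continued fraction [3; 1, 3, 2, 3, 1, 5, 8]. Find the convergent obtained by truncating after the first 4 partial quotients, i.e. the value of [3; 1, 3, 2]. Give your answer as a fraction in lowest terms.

Compute successive convergents:
a_0 = 3: 3/1
a_1 = 1: 4/1
a_2 = 3: 15/4
a_3 = 2: 34/9

34/9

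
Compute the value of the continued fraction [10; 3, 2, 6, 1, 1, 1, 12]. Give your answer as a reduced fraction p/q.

19394/1885

Build up convergents one term at a time:
a_0 = 10: 10/1
a_1 = 3: 31/3
a_2 = 2: 72/7
a_3 = 6: 463/45
a_4 = 1: 535/52
a_5 = 1: 998/97
a_6 = 1: 1533/149
a_7 = 12: 19394/1885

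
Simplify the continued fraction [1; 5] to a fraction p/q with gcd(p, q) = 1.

Build up convergents one term at a time:
a_0 = 1: 1/1
a_1 = 5: 6/5

6/5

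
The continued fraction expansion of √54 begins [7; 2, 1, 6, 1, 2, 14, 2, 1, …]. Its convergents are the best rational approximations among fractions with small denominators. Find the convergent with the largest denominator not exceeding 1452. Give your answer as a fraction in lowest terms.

6959/947

a_0 = 7: 7/1  (≤ bound)
a_1 = 2: 15/2  (≤ bound)
a_2 = 1: 22/3  (≤ bound)
a_3 = 6: 147/20  (≤ bound)
a_4 = 1: 169/23  (≤ bound)
a_5 = 2: 485/66  (≤ bound)
a_6 = 14: 6959/947  (≤ bound)
a_7 = 2: 14403/1960  (> 1452, stop)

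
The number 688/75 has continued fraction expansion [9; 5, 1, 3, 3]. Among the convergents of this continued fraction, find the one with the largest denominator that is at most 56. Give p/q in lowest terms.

211/23

List convergents until the denominator exceeds the bound:
a_0 = 9: 9/1  (≤ bound)
a_1 = 5: 46/5  (≤ bound)
a_2 = 1: 55/6  (≤ bound)
a_3 = 3: 211/23  (≤ bound)
a_4 = 3: 688/75  (> 56, stop)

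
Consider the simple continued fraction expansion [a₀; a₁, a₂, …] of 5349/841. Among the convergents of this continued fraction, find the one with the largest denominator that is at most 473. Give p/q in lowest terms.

List convergents until the denominator exceeds the bound:
a_0 = 6: 6/1  (≤ bound)
a_1 = 2: 13/2  (≤ bound)
a_2 = 1: 19/3  (≤ bound)
a_3 = 3: 70/11  (≤ bound)
a_4 = 2: 159/25  (≤ bound)
a_5 = 5: 865/136  (≤ bound)
a_6 = 6: 5349/841  (> 473, stop)

865/136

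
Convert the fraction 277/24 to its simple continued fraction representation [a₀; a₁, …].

Run the Euclidean algorithm, recording each quotient:
⌊277/24⌋ = 11, remainder 13
⌊24/13⌋ = 1, remainder 11
⌊13/11⌋ = 1, remainder 2
⌊11/2⌋ = 5, remainder 1
⌊2/1⌋ = 2, remainder 0

[11; 1, 1, 5, 2]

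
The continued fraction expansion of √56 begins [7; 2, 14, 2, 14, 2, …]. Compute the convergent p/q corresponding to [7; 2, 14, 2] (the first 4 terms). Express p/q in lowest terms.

449/60

a_0 = 7: 7/1
a_1 = 2: 15/2
a_2 = 14: 217/29
a_3 = 2: 449/60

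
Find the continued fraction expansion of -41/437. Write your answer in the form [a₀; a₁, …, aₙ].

-41 ÷ 437 → quotient -1, remainder 396
437 ÷ 396 → quotient 1, remainder 41
396 ÷ 41 → quotient 9, remainder 27
41 ÷ 27 → quotient 1, remainder 14
27 ÷ 14 → quotient 1, remainder 13
14 ÷ 13 → quotient 1, remainder 1
13 ÷ 1 → quotient 13, remainder 0

[-1; 1, 9, 1, 1, 1, 13]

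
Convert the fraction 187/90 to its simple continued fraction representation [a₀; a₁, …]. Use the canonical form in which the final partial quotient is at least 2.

[2; 12, 1, 6]

Apply division with remainder until the remainder is 0:
187 ÷ 90 → quotient 2, remainder 7
90 ÷ 7 → quotient 12, remainder 6
7 ÷ 6 → quotient 1, remainder 1
6 ÷ 1 → quotient 6, remainder 0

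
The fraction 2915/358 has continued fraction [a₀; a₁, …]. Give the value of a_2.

51

⌊2915/358⌋ = 8, remainder 51
⌊358/51⌋ = 7, remainder 1
⌊51/1⌋ = 51, remainder 0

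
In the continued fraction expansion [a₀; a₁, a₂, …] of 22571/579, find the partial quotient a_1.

1

Apply division with remainder until the remainder is 0:
22571 = 38·579 + 569, so a_0 = 38
579 = 1·569 + 10, so a_1 = 1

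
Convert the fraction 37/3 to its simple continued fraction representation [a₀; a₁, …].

[12; 3]

Apply division with remainder until the remainder is 0:
37 ÷ 3 → quotient 12, remainder 1
3 ÷ 1 → quotient 3, remainder 0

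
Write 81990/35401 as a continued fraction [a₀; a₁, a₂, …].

⌊81990/35401⌋ = 2, remainder 11188
⌊35401/11188⌋ = 3, remainder 1837
⌊11188/1837⌋ = 6, remainder 166
⌊1837/166⌋ = 11, remainder 11
⌊166/11⌋ = 15, remainder 1
⌊11/1⌋ = 11, remainder 0

[2; 3, 6, 11, 15, 11]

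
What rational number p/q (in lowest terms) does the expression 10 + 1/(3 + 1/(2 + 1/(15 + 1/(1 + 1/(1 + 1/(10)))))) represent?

24123/2345

Start with 10.
1 + 1/(10/1) = 1 + 1/10 = 11/10
1 + 1/(11/10) = 1 + 10/11 = 21/11
15 + 1/(21/11) = 15 + 11/21 = 326/21
2 + 1/(326/21) = 2 + 21/326 = 673/326
3 + 1/(673/326) = 3 + 326/673 = 2345/673
10 + 1/(2345/673) = 10 + 673/2345 = 24123/2345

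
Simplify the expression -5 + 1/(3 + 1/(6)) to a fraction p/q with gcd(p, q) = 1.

Use the convergent recurrence hₖ = aₖ·hₖ₋₁ + hₖ₋₂ (and likewise for the denominators kₖ):
a_0 = -5: -5/1
a_1 = 3: -14/3
a_2 = 6: -89/19

-89/19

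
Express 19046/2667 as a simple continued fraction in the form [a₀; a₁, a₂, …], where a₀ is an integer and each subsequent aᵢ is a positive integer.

Run the Euclidean algorithm, recording each quotient:
19046 ÷ 2667 → quotient 7, remainder 377
2667 ÷ 377 → quotient 7, remainder 28
377 ÷ 28 → quotient 13, remainder 13
28 ÷ 13 → quotient 2, remainder 2
13 ÷ 2 → quotient 6, remainder 1
2 ÷ 1 → quotient 2, remainder 0

[7; 7, 13, 2, 6, 2]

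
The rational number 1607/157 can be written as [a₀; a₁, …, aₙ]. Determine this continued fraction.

1607 ÷ 157 → quotient 10, remainder 37
157 ÷ 37 → quotient 4, remainder 9
37 ÷ 9 → quotient 4, remainder 1
9 ÷ 1 → quotient 9, remainder 0

[10; 4, 4, 9]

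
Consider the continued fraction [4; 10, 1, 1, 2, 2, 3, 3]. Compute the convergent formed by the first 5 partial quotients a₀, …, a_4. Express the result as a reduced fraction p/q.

Start with 2.
1 + 1/(2/1) = 1 + 1/2 = 3/2
1 + 1/(3/2) = 1 + 2/3 = 5/3
10 + 1/(5/3) = 10 + 3/5 = 53/5
4 + 1/(53/5) = 4 + 5/53 = 217/53

217/53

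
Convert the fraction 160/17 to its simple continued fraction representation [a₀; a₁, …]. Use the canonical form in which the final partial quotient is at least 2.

Repeatedly divide and take the remainder:
⌊160/17⌋ = 9, remainder 7
⌊17/7⌋ = 2, remainder 3
⌊7/3⌋ = 2, remainder 1
⌊3/1⌋ = 3, remainder 0

[9; 2, 2, 3]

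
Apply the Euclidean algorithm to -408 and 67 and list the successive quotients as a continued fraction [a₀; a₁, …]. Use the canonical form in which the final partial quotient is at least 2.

[-7; 1, 10, 6]

⌊-408/67⌋ = -7, remainder 61
⌊67/61⌋ = 1, remainder 6
⌊61/6⌋ = 10, remainder 1
⌊6/1⌋ = 6, remainder 0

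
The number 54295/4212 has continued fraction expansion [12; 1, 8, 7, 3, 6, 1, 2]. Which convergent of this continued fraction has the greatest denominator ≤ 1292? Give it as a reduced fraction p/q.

16371/1270

a_0 = 12: 12/1  (≤ bound)
a_1 = 1: 13/1  (≤ bound)
a_2 = 8: 116/9  (≤ bound)
a_3 = 7: 825/64  (≤ bound)
a_4 = 3: 2591/201  (≤ bound)
a_5 = 6: 16371/1270  (≤ bound)
a_6 = 1: 18962/1471  (> 1292, stop)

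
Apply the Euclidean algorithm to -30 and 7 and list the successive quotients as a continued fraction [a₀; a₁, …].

-30 ÷ 7 → quotient -5, remainder 5
7 ÷ 5 → quotient 1, remainder 2
5 ÷ 2 → quotient 2, remainder 1
2 ÷ 1 → quotient 2, remainder 0

[-5; 1, 2, 2]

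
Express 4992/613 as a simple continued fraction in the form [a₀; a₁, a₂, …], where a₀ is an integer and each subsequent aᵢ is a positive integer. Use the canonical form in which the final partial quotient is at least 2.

Run the Euclidean algorithm, recording each quotient:
⌊4992/613⌋ = 8, remainder 88
⌊613/88⌋ = 6, remainder 85
⌊88/85⌋ = 1, remainder 3
⌊85/3⌋ = 28, remainder 1
⌊3/1⌋ = 3, remainder 0

[8; 6, 1, 28, 3]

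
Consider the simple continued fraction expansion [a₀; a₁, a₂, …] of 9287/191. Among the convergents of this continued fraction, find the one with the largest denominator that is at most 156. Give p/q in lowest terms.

a_0 = 48: 48/1  (≤ bound)
a_1 = 1: 49/1  (≤ bound)
a_2 = 1: 97/2  (≤ bound)
a_3 = 1: 146/3  (≤ bound)
a_4 = 1: 243/5  (≤ bound)
a_5 = 1: 389/8  (≤ bound)
a_6 = 7: 2966/61  (≤ bound)
a_7 = 3: 9287/191  (> 156, stop)

2966/61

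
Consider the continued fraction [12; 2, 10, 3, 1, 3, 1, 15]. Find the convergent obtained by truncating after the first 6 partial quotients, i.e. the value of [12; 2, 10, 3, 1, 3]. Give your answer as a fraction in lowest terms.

a_0 = 12: 12/1
a_1 = 2: 25/2
a_2 = 10: 262/21
a_3 = 3: 811/65
a_4 = 1: 1073/86
a_5 = 3: 4030/323

4030/323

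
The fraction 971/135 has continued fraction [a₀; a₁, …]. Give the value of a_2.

5

971 ÷ 135 → quotient 7, remainder 26
135 ÷ 26 → quotient 5, remainder 5
26 ÷ 5 → quotient 5, remainder 1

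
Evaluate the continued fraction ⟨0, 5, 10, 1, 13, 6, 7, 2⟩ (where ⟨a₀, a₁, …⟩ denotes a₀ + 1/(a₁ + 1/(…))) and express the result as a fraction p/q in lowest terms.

Starting at the tail and folding back:
Start with 2.
7 + 1/(2/1) = 7 + 1/2 = 15/2
6 + 1/(15/2) = 6 + 2/15 = 92/15
13 + 1/(92/15) = 13 + 15/92 = 1211/92
1 + 1/(1211/92) = 1 + 92/1211 = 1303/1211
10 + 1/(1303/1211) = 10 + 1211/1303 = 14241/1303
5 + 1/(14241/1303) = 5 + 1303/14241 = 72508/14241
0 + 1/(72508/14241) = 0 + 14241/72508 = 14241/72508

14241/72508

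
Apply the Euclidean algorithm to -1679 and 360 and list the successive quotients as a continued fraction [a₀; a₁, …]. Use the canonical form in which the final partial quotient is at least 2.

Run the Euclidean algorithm, recording each quotient:
⌊-1679/360⌋ = -5, remainder 121
⌊360/121⌋ = 2, remainder 118
⌊121/118⌋ = 1, remainder 3
⌊118/3⌋ = 39, remainder 1
⌊3/1⌋ = 3, remainder 0

[-5; 2, 1, 39, 3]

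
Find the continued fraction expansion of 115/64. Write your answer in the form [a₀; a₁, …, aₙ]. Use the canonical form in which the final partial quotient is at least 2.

[1; 1, 3, 1, 12]

⌊115/64⌋ = 1, remainder 51
⌊64/51⌋ = 1, remainder 13
⌊51/13⌋ = 3, remainder 12
⌊13/12⌋ = 1, remainder 1
⌊12/1⌋ = 12, remainder 0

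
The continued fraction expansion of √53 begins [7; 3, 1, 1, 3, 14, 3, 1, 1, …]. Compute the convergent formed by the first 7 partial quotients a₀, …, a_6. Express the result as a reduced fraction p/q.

Use the convergent recurrence hₖ = aₖ·hₖ₋₁ + hₖ₋₂ (and likewise for the denominators kₖ):
a_0 = 7: 7/1
a_1 = 3: 22/3
a_2 = 1: 29/4
a_3 = 1: 51/7
a_4 = 3: 182/25
a_5 = 14: 2599/357
a_6 = 3: 7979/1096

7979/1096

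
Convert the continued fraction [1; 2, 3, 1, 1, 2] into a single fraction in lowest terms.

a_0 = 1: 1/1
a_1 = 2: 3/2
a_2 = 3: 10/7
a_3 = 1: 13/9
a_4 = 1: 23/16
a_5 = 2: 59/41

59/41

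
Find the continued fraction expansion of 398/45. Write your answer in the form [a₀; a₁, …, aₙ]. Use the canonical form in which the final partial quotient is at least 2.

398 = 8·45 + 38, so a_0 = 8
45 = 1·38 + 7, so a_1 = 1
38 = 5·7 + 3, so a_2 = 5
7 = 2·3 + 1, so a_3 = 2
3 = 3·1 + 0, so a_4 = 3

[8; 1, 5, 2, 3]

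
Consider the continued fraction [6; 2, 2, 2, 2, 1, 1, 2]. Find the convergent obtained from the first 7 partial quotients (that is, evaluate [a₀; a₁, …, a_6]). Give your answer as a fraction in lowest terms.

Start with 1.
1 + 1/(1/1) = 1 + 1/1 = 2/1
2 + 1/(2/1) = 2 + 1/2 = 5/2
2 + 1/(5/2) = 2 + 2/5 = 12/5
2 + 1/(12/5) = 2 + 5/12 = 29/12
2 + 1/(29/12) = 2 + 12/29 = 70/29
6 + 1/(70/29) = 6 + 29/70 = 449/70

449/70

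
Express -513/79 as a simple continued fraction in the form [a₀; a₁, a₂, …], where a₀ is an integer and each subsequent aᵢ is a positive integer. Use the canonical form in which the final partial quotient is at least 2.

[-7; 1, 1, 39]

⌊-513/79⌋ = -7, remainder 40
⌊79/40⌋ = 1, remainder 39
⌊40/39⌋ = 1, remainder 1
⌊39/1⌋ = 39, remainder 0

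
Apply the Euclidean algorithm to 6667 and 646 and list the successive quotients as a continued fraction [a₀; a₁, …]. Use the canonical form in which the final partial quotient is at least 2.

Run the Euclidean algorithm, recording each quotient:
⌊6667/646⌋ = 10, remainder 207
⌊646/207⌋ = 3, remainder 25
⌊207/25⌋ = 8, remainder 7
⌊25/7⌋ = 3, remainder 4
⌊7/4⌋ = 1, remainder 3
⌊4/3⌋ = 1, remainder 1
⌊3/1⌋ = 3, remainder 0

[10; 3, 8, 3, 1, 1, 3]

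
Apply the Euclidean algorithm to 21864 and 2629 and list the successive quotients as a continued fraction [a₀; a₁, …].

[8; 3, 6, 3, 1, 10, 3]

Run the Euclidean algorithm, recording each quotient:
21864 = 8·2629 + 832, so a_0 = 8
2629 = 3·832 + 133, so a_1 = 3
832 = 6·133 + 34, so a_2 = 6
133 = 3·34 + 31, so a_3 = 3
34 = 1·31 + 3, so a_4 = 1
31 = 10·3 + 1, so a_5 = 10
3 = 3·1 + 0, so a_6 = 3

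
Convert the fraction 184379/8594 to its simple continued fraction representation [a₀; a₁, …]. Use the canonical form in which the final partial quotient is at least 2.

[21; 2, 4, 1, 51, 3, 1, 3]

184379 = 21·8594 + 3905, so a_0 = 21
8594 = 2·3905 + 784, so a_1 = 2
3905 = 4·784 + 769, so a_2 = 4
784 = 1·769 + 15, so a_3 = 1
769 = 51·15 + 4, so a_4 = 51
15 = 3·4 + 3, so a_5 = 3
4 = 1·3 + 1, so a_6 = 1
3 = 3·1 + 0, so a_7 = 3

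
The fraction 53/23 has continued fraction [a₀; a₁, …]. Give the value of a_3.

Run the Euclidean algorithm, recording each quotient:
53 ÷ 23 → quotient 2, remainder 7
23 ÷ 7 → quotient 3, remainder 2
7 ÷ 2 → quotient 3, remainder 1
2 ÷ 1 → quotient 2, remainder 0

2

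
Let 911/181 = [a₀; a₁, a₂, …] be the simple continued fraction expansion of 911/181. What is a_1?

Apply division with remainder until the remainder is 0:
911 = 5·181 + 6, so a_0 = 5
181 = 30·6 + 1, so a_1 = 30

30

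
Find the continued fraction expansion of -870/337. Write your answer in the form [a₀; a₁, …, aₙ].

⌊-870/337⌋ = -3, remainder 141
⌊337/141⌋ = 2, remainder 55
⌊141/55⌋ = 2, remainder 31
⌊55/31⌋ = 1, remainder 24
⌊31/24⌋ = 1, remainder 7
⌊24/7⌋ = 3, remainder 3
⌊7/3⌋ = 2, remainder 1
⌊3/1⌋ = 3, remainder 0

[-3; 2, 2, 1, 1, 3, 2, 3]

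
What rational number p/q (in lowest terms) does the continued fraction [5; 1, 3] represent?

Build up convergents one term at a time:
a_0 = 5: 5/1
a_1 = 1: 6/1
a_2 = 3: 23/4

23/4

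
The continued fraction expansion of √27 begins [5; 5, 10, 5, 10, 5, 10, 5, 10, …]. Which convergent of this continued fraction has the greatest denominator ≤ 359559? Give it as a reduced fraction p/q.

a_0 = 5: 5/1  (≤ bound)
a_1 = 5: 26/5  (≤ bound)
a_2 = 10: 265/51  (≤ bound)
a_3 = 5: 1351/260  (≤ bound)
a_4 = 10: 13775/2651  (≤ bound)
a_5 = 5: 70226/13515  (≤ bound)
a_6 = 10: 716035/137801  (≤ bound)
a_7 = 5: 3650401/702520  (> 359559, stop)

716035/137801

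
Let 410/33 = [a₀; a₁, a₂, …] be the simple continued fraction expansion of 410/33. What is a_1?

410 ÷ 33 → quotient 12, remainder 14
33 ÷ 14 → quotient 2, remainder 5

2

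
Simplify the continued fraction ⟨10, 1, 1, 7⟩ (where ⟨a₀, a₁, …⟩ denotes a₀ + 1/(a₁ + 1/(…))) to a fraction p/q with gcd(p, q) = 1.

Collapse the nested fraction from the inside out:
Start with 7.
1 + 1/(7/1) = 1 + 1/7 = 8/7
1 + 1/(8/7) = 1 + 7/8 = 15/8
10 + 1/(15/8) = 10 + 8/15 = 158/15

158/15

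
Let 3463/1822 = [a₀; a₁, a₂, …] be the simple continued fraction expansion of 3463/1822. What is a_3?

15

3463 ÷ 1822 → quotient 1, remainder 1641
1822 ÷ 1641 → quotient 1, remainder 181
1641 ÷ 181 → quotient 9, remainder 12
181 ÷ 12 → quotient 15, remainder 1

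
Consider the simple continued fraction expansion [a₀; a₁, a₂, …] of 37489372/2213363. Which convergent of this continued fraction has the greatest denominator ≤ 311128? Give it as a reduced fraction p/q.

1962085/115841

a_0 = 16: 16/1  (≤ bound)
a_1 = 1: 17/1  (≤ bound)
a_2 = 15: 271/16  (≤ bound)
a_3 = 16: 4353/257  (≤ bound)
a_4 = 16: 69919/4128  (≤ bound)
a_5 = 28: 1962085/115841  (≤ bound)
a_6 = 6: 11842429/699174  (> 311128, stop)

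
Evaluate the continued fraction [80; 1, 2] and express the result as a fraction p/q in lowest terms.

242/3

a_0 = 80: 80/1
a_1 = 1: 81/1
a_2 = 2: 242/3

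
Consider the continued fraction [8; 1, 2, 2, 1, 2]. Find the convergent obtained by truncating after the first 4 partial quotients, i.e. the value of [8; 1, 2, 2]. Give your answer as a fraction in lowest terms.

61/7

Use the convergent recurrence hₖ = aₖ·hₖ₋₁ + hₖ₋₂ (and likewise for the denominators kₖ):
a_0 = 8: 8/1
a_1 = 1: 9/1
a_2 = 2: 26/3
a_3 = 2: 61/7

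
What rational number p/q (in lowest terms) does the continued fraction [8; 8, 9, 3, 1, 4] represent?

11592/1427

Collapse the nested fraction from the inside out:
Start with 4.
1 + 1/(4/1) = 1 + 1/4 = 5/4
3 + 1/(5/4) = 3 + 4/5 = 19/5
9 + 1/(19/5) = 9 + 5/19 = 176/19
8 + 1/(176/19) = 8 + 19/176 = 1427/176
8 + 1/(1427/176) = 8 + 176/1427 = 11592/1427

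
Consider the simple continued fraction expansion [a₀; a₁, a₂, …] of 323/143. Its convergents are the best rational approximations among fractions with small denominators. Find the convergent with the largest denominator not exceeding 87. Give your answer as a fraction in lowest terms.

a_0 = 2: 2/1  (≤ bound)
a_1 = 3: 7/3  (≤ bound)
a_2 = 1: 9/4  (≤ bound)
a_3 = 6: 61/27  (≤ bound)
a_4 = 2: 131/58  (≤ bound)
a_5 = 2: 323/143  (> 87, stop)

131/58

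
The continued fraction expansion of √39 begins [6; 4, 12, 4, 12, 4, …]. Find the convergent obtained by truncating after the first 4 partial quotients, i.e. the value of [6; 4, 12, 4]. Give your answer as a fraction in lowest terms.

1249/200

Work from the innermost term outward:
Start with 4.
12 + 1/(4/1) = 12 + 1/4 = 49/4
4 + 1/(49/4) = 4 + 4/49 = 200/49
6 + 1/(200/49) = 6 + 49/200 = 1249/200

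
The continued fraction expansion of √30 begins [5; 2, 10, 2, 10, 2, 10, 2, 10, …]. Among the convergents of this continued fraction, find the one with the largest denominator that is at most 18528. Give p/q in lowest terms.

55435/10121

List convergents until the denominator exceeds the bound:
a_0 = 5: 5/1  (≤ bound)
a_1 = 2: 11/2  (≤ bound)
a_2 = 10: 115/21  (≤ bound)
a_3 = 2: 241/44  (≤ bound)
a_4 = 10: 2525/461  (≤ bound)
a_5 = 2: 5291/966  (≤ bound)
a_6 = 10: 55435/10121  (≤ bound)
a_7 = 2: 116161/21208  (> 18528, stop)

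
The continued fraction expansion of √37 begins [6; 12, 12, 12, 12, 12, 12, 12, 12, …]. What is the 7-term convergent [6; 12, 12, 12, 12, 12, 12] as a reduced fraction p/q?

18798954/3090529

Compute successive convergents:
a_0 = 6: 6/1
a_1 = 12: 73/12
a_2 = 12: 882/145
a_3 = 12: 10657/1752
a_4 = 12: 128766/21169
a_5 = 12: 1555849/255780
a_6 = 12: 18798954/3090529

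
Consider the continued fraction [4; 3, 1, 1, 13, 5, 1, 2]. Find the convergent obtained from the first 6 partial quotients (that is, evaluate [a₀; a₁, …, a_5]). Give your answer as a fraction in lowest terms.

Start with 5.
13 + 1/(5/1) = 13 + 1/5 = 66/5
1 + 1/(66/5) = 1 + 5/66 = 71/66
1 + 1/(71/66) = 1 + 66/71 = 137/71
3 + 1/(137/71) = 3 + 71/137 = 482/137
4 + 1/(482/137) = 4 + 137/482 = 2065/482

2065/482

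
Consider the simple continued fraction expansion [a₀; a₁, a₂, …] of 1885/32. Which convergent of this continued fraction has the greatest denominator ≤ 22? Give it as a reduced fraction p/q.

a_0 = 58: 58/1  (≤ bound)
a_1 = 1: 59/1  (≤ bound)
a_2 = 9: 589/10  (≤ bound)
a_3 = 1: 648/11  (≤ bound)
a_4 = 2: 1885/32  (> 22, stop)

648/11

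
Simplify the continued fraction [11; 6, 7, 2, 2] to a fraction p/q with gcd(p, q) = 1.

Start with 2.
2 + 1/(2/1) = 2 + 1/2 = 5/2
7 + 1/(5/2) = 7 + 2/5 = 37/5
6 + 1/(37/5) = 6 + 5/37 = 227/37
11 + 1/(227/37) = 11 + 37/227 = 2534/227

2534/227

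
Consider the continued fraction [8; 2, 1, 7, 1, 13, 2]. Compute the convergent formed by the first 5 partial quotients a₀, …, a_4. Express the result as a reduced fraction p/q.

217/26

Start with 1.
7 + 1/(1/1) = 7 + 1/1 = 8/1
1 + 1/(8/1) = 1 + 1/8 = 9/8
2 + 1/(9/8) = 2 + 8/9 = 26/9
8 + 1/(26/9) = 8 + 9/26 = 217/26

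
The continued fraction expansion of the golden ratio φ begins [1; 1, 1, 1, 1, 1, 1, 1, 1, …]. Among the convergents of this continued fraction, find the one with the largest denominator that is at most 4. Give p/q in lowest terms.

List convergents until the denominator exceeds the bound:
a_0 = 1: 1/1  (≤ bound)
a_1 = 1: 2/1  (≤ bound)
a_2 = 1: 3/2  (≤ bound)
a_3 = 1: 5/3  (≤ bound)
a_4 = 1: 8/5  (> 4, stop)

5/3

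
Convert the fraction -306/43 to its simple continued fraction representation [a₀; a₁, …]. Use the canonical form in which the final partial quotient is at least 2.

[-8; 1, 7, 1, 1, 2]

-306 = -8·43 + 38, so a_0 = -8
43 = 1·38 + 5, so a_1 = 1
38 = 7·5 + 3, so a_2 = 7
5 = 1·3 + 2, so a_3 = 1
3 = 1·2 + 1, so a_4 = 1
2 = 2·1 + 0, so a_5 = 2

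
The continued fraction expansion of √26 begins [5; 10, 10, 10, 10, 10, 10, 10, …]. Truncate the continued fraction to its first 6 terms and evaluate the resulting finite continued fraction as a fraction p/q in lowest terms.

530451/104030

Start with 10.
10 + 1/(10/1) = 10 + 1/10 = 101/10
10 + 1/(101/10) = 10 + 10/101 = 1020/101
10 + 1/(1020/101) = 10 + 101/1020 = 10301/1020
10 + 1/(10301/1020) = 10 + 1020/10301 = 104030/10301
5 + 1/(104030/10301) = 5 + 10301/104030 = 530451/104030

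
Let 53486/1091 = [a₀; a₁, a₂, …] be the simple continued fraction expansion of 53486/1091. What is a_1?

40

Apply division with remainder until the remainder is 0:
53486 ÷ 1091 → quotient 49, remainder 27
1091 ÷ 27 → quotient 40, remainder 11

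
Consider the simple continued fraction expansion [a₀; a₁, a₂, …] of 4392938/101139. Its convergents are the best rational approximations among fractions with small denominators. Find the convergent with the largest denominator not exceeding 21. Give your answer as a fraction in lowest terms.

304/7

a_0 = 43: 43/1  (≤ bound)
a_1 = 2: 87/2  (≤ bound)
a_2 = 3: 304/7  (≤ bound)
a_3 = 3: 999/23  (> 21, stop)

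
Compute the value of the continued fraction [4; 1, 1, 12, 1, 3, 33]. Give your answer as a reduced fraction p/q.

Start with 33.
3 + 1/(33/1) = 3 + 1/33 = 100/33
1 + 1/(100/33) = 1 + 33/100 = 133/100
12 + 1/(133/100) = 12 + 100/133 = 1696/133
1 + 1/(1696/133) = 1 + 133/1696 = 1829/1696
1 + 1/(1829/1696) = 1 + 1696/1829 = 3525/1829
4 + 1/(3525/1829) = 4 + 1829/3525 = 15929/3525

15929/3525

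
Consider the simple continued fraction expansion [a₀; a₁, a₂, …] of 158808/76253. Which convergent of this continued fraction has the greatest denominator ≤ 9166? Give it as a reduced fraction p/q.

a_0 = 2: 2/1  (≤ bound)
a_1 = 12: 25/12  (≤ bound)
a_2 = 10: 252/121  (≤ bound)
a_3 = 52: 13129/6304  (≤ bound)
a_4 = 2: 26510/12729  (> 9166, stop)

13129/6304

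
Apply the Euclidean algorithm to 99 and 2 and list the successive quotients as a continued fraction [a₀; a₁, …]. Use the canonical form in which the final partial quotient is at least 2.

[49; 2]

Apply division with remainder until the remainder is 0:
99 ÷ 2 → quotient 49, remainder 1
2 ÷ 1 → quotient 2, remainder 0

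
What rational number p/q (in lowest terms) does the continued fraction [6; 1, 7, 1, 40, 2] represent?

5132/745

Start with 2.
40 + 1/(2/1) = 40 + 1/2 = 81/2
1 + 1/(81/2) = 1 + 2/81 = 83/81
7 + 1/(83/81) = 7 + 81/83 = 662/83
1 + 1/(662/83) = 1 + 83/662 = 745/662
6 + 1/(745/662) = 6 + 662/745 = 5132/745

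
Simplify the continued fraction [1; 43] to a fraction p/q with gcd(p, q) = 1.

Start with 43.
1 + 1/(43/1) = 1 + 1/43 = 44/43

44/43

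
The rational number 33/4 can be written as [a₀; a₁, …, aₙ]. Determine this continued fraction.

33 = 8·4 + 1, so a_0 = 8
4 = 4·1 + 0, so a_1 = 4

[8; 4]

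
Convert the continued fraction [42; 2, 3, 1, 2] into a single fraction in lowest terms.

Compute successive convergents:
a_0 = 42: 42/1
a_1 = 2: 85/2
a_2 = 3: 297/7
a_3 = 1: 382/9
a_4 = 2: 1061/25

1061/25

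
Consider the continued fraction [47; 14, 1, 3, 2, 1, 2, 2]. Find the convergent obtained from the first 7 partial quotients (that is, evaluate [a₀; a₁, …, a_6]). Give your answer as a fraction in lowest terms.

a_0 = 47: 47/1
a_1 = 14: 659/14
a_2 = 1: 706/15
a_3 = 3: 2777/59
a_4 = 2: 6260/133
a_5 = 1: 9037/192
a_6 = 2: 24334/517

24334/517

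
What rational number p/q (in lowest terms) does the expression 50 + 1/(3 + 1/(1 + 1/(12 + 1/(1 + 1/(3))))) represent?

Compute successive convergents:
a_0 = 50: 50/1
a_1 = 3: 151/3
a_2 = 1: 201/4
a_3 = 12: 2563/51
a_4 = 1: 2764/55
a_5 = 3: 10855/216

10855/216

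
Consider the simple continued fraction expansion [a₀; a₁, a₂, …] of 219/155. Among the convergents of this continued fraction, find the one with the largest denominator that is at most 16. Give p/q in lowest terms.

17/12

a_0 = 1: 1/1  (≤ bound)
a_1 = 2: 3/2  (≤ bound)
a_2 = 2: 7/5  (≤ bound)
a_3 = 2: 17/12  (≤ bound)
a_4 = 1: 24/17  (> 16, stop)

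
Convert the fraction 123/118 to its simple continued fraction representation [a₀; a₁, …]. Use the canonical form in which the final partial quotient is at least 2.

123 = 1·118 + 5, so a_0 = 1
118 = 23·5 + 3, so a_1 = 23
5 = 1·3 + 2, so a_2 = 1
3 = 1·2 + 1, so a_3 = 1
2 = 2·1 + 0, so a_4 = 2

[1; 23, 1, 1, 2]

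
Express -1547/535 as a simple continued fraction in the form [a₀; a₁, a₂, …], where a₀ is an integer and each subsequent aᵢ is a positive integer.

Run the Euclidean algorithm, recording each quotient:
-1547 ÷ 535 → quotient -3, remainder 58
535 ÷ 58 → quotient 9, remainder 13
58 ÷ 13 → quotient 4, remainder 6
13 ÷ 6 → quotient 2, remainder 1
6 ÷ 1 → quotient 6, remainder 0

[-3; 9, 4, 2, 6]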